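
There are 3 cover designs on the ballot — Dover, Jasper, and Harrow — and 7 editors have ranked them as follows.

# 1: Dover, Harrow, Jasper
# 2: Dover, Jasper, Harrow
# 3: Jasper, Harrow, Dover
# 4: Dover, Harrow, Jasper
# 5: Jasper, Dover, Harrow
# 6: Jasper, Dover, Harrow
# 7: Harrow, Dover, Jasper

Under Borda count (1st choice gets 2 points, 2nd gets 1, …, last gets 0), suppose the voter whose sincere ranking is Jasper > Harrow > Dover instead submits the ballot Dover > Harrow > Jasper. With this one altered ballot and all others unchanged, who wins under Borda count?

Dover

Borda totals with the altered ballot: Dover 11, Jasper 5, Harrow 5.
The winner is unchanged: still Dover.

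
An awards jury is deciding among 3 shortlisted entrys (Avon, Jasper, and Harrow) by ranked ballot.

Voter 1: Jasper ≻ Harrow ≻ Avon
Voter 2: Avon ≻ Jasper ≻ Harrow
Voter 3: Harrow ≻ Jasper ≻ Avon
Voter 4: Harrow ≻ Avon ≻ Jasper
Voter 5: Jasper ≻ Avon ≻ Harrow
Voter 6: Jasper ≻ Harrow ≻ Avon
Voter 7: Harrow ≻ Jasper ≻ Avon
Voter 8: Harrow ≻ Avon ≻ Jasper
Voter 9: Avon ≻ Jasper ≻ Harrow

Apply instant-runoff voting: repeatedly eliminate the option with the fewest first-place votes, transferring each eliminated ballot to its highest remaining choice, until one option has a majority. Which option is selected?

Jasper

Round 1: Harrow 4, Jasper 3, Avon 2. Avon has the fewest and is eliminated.
Round 2: Jasper 5, Harrow 4. Jasper has a majority.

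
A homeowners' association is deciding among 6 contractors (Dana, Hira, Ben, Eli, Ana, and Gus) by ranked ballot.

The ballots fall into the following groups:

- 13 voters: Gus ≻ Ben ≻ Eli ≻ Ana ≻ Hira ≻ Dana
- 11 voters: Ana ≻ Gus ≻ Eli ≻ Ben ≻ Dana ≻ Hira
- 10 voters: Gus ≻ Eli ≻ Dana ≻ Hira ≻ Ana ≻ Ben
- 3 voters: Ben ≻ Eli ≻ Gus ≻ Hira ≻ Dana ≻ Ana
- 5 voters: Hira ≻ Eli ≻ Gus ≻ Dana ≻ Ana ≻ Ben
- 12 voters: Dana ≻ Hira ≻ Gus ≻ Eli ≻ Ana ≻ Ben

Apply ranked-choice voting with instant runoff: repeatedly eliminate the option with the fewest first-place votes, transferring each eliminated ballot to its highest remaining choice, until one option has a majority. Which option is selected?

Gus

Round 1: Gus 23, Dana 12, Ana 11, Hira 5, Ben 3, Eli 0. Eli has the fewest and is eliminated.
Round 2: Gus 23, Dana 12, Ana 11, Hira 5, Ben 3. Ben has the fewest and is eliminated.
Round 3: Gus 26, Dana 12, Ana 11, Hira 5. Hira has the fewest and is eliminated.
Round 4: Gus 31, Dana 12, Ana 11. Gus has a majority.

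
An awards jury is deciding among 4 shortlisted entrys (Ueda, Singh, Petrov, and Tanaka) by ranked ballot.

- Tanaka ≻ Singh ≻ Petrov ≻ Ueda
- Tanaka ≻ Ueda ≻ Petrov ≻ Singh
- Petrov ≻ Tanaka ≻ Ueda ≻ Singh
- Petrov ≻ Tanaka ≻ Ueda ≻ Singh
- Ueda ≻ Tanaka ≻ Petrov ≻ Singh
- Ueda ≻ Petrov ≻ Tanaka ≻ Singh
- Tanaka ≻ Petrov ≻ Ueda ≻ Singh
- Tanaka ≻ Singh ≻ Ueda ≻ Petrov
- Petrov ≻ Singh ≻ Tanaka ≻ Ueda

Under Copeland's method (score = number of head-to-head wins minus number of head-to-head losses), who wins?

Tanaka

Pairwise results:
  Ueda vs Singh: Ueda wins 6–3.
  Ueda vs Petrov: Petrov wins 5–4.
  Ueda vs Tanaka: Tanaka wins 7–2.
  Singh vs Petrov: Petrov wins 7–2.
  Singh vs Tanaka: Tanaka wins 8–1.
  Petrov vs Tanaka: Tanaka wins 5–4.
Copeland scores (wins − losses):
  Ueda: 1 − 2 = -1
  Singh: 0 − 3 = -3
  Petrov: 2 − 1 = 1
  Tanaka: 3 − 0 = 3
Tanaka has the best Copeland score.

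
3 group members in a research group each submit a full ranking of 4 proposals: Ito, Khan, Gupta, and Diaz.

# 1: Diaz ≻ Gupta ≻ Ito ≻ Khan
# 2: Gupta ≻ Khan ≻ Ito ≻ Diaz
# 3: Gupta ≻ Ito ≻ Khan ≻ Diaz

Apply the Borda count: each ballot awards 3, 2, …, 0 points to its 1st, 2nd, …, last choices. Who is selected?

Gupta

Borda scores:
  Ito: 1 + 1 + 2 = 4
  Khan: 0 + 2 + 1 = 3
  Gupta: 2 + 3 + 3 = 8
  Diaz: 3 + 0 + 0 = 3
Gupta has the highest total.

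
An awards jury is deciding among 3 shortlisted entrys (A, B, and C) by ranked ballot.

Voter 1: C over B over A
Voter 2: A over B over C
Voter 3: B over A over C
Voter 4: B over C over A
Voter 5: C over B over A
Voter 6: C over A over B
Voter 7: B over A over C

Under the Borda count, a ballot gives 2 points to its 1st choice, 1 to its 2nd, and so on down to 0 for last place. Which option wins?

Borda scores:
  A: 0 + 2 + 1 + 0 + 0 + 1 + 1 = 5
  B: 1 + 1 + 2 + 2 + 1 + 0 + 2 = 9
  C: 2 + 0 + 0 + 1 + 2 + 2 + 0 = 7
B has the highest total.

B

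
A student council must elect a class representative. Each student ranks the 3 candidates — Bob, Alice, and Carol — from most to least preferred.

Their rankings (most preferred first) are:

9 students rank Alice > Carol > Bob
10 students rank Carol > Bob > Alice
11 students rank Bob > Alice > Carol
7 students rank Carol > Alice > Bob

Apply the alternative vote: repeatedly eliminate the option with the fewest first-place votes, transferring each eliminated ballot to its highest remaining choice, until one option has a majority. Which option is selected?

Round 1: Carol 17, Bob 11, Alice 9. Alice has the fewest and is eliminated.
Round 2: Carol 26, Bob 11. Carol has a majority.

Carol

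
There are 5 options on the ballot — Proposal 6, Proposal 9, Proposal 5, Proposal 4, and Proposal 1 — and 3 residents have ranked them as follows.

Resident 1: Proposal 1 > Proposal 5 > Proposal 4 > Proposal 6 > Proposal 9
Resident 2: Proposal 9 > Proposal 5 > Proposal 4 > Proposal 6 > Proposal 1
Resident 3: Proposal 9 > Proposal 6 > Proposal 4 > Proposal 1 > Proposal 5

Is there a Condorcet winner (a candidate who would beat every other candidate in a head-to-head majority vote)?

Head-to-head results (3 voters total):
Proposal 6 vs Proposal 9: Proposal 9 wins 2–1.
Proposal 6 vs Proposal 5: Proposal 5 wins 2–1.
Proposal 6 vs Proposal 4: Proposal 4 wins 2–1.
Proposal 6 vs Proposal 1: Proposal 6 wins 2–1.
Proposal 9 vs Proposal 5: Proposal 9 wins 2–1.
Proposal 9 vs Proposal 4: Proposal 9 wins 2–1.
Proposal 9 vs Proposal 1: Proposal 9 wins 2–1.
Proposal 5 vs Proposal 4: Proposal 5 wins 2–1.
Proposal 5 vs Proposal 1: Proposal 1 wins 2–1.
Proposal 4 vs Proposal 1: Proposal 4 wins 2–1.
Proposal 9 beats each rival — Proposal 6 (2–1), Proposal 5 (2–1), Proposal 4 (2–1), Proposal 1 (2–1) — so Proposal 9 is the Condorcet winner.

Yes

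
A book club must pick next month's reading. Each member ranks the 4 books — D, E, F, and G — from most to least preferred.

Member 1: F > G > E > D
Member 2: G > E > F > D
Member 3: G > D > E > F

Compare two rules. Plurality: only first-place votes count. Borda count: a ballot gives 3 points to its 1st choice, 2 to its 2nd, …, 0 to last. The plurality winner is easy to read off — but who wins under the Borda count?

Plurality first-place counts: D 0, E 0, F 1, G 2 → G.
Borda totals: D 2, E 4, F 4, G 8 → G.

G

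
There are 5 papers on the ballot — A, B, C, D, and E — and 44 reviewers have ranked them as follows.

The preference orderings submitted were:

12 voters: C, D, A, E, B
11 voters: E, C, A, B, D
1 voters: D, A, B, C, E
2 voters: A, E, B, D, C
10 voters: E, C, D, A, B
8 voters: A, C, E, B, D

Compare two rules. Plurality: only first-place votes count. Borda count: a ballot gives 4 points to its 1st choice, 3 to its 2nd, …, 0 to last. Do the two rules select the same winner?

No

Plurality first-place counts: A 10, B 0, C 12, D 1, E 21 → E.
Borda totals: A 99, B 25, C 136, D 62, E 118 → C.
The two rules disagree: plurality picks E, Borda picks C.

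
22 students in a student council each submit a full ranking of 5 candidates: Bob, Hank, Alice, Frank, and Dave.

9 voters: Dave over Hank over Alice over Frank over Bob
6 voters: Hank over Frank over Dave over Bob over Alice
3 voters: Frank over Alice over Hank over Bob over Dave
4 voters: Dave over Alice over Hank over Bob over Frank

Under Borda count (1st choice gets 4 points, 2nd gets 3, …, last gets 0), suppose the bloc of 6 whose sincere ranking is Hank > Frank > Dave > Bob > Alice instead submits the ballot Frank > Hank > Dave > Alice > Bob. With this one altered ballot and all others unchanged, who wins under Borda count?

Dave

Borda totals with the altered ballot: Bob 7, Hank 59, Alice 45, Frank 45, Dave 64.
The switch changes the winner from Hank to Dave.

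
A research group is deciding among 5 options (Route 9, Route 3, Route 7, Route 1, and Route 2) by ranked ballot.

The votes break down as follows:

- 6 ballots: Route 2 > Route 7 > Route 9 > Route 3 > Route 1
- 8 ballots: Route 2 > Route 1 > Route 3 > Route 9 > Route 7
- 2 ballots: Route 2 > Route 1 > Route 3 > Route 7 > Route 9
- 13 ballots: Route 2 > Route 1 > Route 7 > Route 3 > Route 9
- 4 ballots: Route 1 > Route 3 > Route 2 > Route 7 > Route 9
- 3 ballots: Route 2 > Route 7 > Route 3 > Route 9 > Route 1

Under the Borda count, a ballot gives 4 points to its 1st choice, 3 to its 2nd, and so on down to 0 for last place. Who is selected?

Route 2

Borda scores:
  Route 9: 6·2 + 8·1 + 2·0 + 13·0 + 4·0 + 3·1 = 23
  Route 3: 6·1 + 8·2 + 2·2 + 13·1 + 4·3 + 3·2 = 57
  Route 7: 6·3 + 8·0 + 2·1 + 13·2 + 4·1 + 3·3 = 59
  Route 1: 6·0 + 8·3 + 2·3 + 13·3 + 4·4 + 3·0 = 85
  Route 2: 6·4 + 8·4 + 2·4 + 13·4 + 4·2 + 3·4 = 136
Route 2 has the highest total.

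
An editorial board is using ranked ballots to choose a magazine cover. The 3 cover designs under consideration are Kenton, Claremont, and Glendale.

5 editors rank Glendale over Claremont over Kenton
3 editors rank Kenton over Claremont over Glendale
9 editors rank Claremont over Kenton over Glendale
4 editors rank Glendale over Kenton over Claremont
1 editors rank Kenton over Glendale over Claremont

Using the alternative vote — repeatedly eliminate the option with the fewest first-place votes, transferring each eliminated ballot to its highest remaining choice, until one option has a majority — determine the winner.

Round 1: Claremont 9, Glendale 9, Kenton 4. Kenton has the fewest and is eliminated.
Round 2: Claremont 12, Glendale 10. Claremont has a majority.

Claremont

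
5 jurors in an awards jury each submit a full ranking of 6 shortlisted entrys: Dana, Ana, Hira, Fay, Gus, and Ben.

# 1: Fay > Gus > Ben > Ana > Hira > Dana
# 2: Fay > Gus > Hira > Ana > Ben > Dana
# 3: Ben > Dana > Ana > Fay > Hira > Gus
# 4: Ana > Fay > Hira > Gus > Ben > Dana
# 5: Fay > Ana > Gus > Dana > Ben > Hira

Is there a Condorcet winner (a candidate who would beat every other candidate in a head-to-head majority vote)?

Yes

Head-to-head results (5 voters total):
Dana vs Ana: Ana wins 4–1.
Dana vs Hira: Hira wins 3–2.
Dana vs Fay: Fay wins 4–1.
Dana vs Gus: Gus wins 4–1.
Dana vs Ben: Ben wins 4–1.
Ana vs Hira: Ana wins 4–1.
Ana vs Fay: Fay wins 3–2.
Ana vs Gus: Ana wins 3–2.
Ana vs Ben: Ana wins 3–2.
Hira vs Fay: Fay wins 5–0.
Hira vs Gus: Gus wins 3–2.
Hira vs Ben: Ben wins 3–2.
Fay vs Gus: Fay wins 5–0.
Fay vs Ben: Fay wins 4–1.
Gus vs Ben: Gus wins 4–1.
Fay beats each rival — Dana (4–1), Ana (3–2), Hira (5–0), Gus (5–0), Ben (4–1) — so Fay is the Condorcet winner.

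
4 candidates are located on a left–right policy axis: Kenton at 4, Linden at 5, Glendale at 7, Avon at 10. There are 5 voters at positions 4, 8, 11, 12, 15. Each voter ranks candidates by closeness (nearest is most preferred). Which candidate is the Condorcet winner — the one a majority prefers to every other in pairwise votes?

With single-peaked preferences on a line, the Condorcet winner is the candidate closest to the median voter.
The median voter (position 11) is closest to Avon at 10.
Check: Avon vs Linden — voters closer to Avon: 4 of 5.

Avon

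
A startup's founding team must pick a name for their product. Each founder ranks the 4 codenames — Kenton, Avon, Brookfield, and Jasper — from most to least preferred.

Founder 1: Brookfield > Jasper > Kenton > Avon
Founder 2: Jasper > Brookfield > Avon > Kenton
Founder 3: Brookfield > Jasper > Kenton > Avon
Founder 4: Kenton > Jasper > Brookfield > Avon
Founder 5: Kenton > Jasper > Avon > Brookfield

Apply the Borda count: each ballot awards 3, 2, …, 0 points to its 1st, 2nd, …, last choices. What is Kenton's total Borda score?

8

Borda scores:
  Kenton: 1 + 0 + 1 + 3 + 3 = 8
  Avon: 0 + 1 + 0 + 0 + 1 = 2
  Brookfield: 3 + 2 + 3 + 1 + 0 = 9
  Jasper: 2 + 3 + 2 + 2 + 2 = 11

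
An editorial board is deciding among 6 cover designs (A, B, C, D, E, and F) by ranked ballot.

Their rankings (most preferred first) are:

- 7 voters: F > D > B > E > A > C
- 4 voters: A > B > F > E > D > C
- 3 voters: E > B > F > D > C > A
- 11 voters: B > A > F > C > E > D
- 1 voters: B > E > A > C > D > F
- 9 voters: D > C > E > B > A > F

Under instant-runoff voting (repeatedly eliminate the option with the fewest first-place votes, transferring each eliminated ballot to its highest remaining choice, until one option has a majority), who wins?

Round 1: B 12, D 9, F 7, A 4, E 3, C 0. C has the fewest and is eliminated.
Round 2: B 12, D 9, F 7, A 4, E 3. E has the fewest and is eliminated.
Round 3: B 15, D 9, F 7, A 4. A has the fewest and is eliminated.
Round 4: B 19, D 9, F 7. B has a majority.

B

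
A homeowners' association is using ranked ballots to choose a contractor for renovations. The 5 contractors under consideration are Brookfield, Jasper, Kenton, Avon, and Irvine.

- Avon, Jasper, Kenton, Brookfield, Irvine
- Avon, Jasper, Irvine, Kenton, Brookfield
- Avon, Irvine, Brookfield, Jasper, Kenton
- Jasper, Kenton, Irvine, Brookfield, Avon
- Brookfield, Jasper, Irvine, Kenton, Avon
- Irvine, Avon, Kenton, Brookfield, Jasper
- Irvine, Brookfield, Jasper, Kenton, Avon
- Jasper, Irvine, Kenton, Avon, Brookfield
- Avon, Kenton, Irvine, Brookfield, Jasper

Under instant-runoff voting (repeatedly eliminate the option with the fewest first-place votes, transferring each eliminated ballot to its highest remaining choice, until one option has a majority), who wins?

Round 1: Avon 4, Jasper 2, Irvine 2, Brookfield 1, Kenton 0. Kenton has the fewest and is eliminated.
Round 2: Avon 4, Jasper 2, Irvine 2, Brookfield 1. Brookfield has the fewest and is eliminated.
Round 3: Avon 4, Jasper 3, Irvine 2. Irvine has the fewest and is eliminated.
Round 4: Avon 5, Jasper 4. Avon has a majority.

Avon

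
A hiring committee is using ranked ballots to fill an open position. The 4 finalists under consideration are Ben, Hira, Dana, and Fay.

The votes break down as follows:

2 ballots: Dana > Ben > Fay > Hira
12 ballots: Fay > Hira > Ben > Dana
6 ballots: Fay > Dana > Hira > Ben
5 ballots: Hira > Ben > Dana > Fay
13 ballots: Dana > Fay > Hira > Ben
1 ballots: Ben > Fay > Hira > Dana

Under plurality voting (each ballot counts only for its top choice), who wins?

First-place vote totals:
  Ben: 1
  Hira: 5
  Dana: 15
  Fay: 18
Fay has the most first-place votes.

Fay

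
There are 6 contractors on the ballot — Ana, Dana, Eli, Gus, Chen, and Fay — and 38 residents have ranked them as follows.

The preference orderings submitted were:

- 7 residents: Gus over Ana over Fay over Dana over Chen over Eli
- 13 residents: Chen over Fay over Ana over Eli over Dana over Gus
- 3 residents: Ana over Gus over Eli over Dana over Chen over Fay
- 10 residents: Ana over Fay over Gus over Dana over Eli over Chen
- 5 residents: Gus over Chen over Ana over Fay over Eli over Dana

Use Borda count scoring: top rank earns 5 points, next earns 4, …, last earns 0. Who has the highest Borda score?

Ana

Borda scores:
  Ana: 7·4 + 13·3 + 3·5 + 10·5 + 5·3 = 147
  Dana: 7·2 + 13·1 + 3·2 + 10·2 + 5·0 = 53
  Eli: 7·0 + 13·2 + 3·3 + 10·1 + 5·1 = 50
  Gus: 7·5 + 13·0 + 3·4 + 10·3 + 5·5 = 102
  Chen: 7·1 + 13·5 + 3·1 + 10·0 + 5·4 = 95
  Fay: 7·3 + 13·4 + 3·0 + 10·4 + 5·2 = 123
Ana has the highest total.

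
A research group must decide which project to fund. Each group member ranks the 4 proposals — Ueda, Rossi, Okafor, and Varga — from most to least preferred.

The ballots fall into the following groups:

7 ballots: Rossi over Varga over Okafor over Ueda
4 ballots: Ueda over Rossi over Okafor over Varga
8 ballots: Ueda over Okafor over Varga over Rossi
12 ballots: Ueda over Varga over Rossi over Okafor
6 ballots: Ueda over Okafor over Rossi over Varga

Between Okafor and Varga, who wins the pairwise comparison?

Ballots ranking Okafor above Varga: 4+8+6 = 18.
Ballots ranking Varga above Okafor: 7+12 = 19.
Varga wins the head-to-head, 19–18.

Varga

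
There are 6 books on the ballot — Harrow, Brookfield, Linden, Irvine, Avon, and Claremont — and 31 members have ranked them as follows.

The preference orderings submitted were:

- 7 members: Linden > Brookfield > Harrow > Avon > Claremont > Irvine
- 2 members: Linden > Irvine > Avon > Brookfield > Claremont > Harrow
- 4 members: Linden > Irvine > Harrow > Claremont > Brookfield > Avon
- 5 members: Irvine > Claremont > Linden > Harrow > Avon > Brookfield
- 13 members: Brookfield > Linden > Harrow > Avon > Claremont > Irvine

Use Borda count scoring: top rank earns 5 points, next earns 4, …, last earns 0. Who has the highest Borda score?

Borda scores:
  Harrow: 7·3 + 2·0 + 4·3 + 5·2 + 13·3 = 82
  Brookfield: 7·4 + 2·2 + 4·1 + 5·0 + 13·5 = 101
  Linden: 7·5 + 2·5 + 4·5 + 5·3 + 13·4 = 132
  Irvine: 7·0 + 2·4 + 4·4 + 5·5 + 13·0 = 49
  Avon: 7·2 + 2·3 + 4·0 + 5·1 + 13·2 = 51
  Claremont: 7·1 + 2·1 + 4·2 + 5·4 + 13·1 = 50
Linden has the highest total.

Linden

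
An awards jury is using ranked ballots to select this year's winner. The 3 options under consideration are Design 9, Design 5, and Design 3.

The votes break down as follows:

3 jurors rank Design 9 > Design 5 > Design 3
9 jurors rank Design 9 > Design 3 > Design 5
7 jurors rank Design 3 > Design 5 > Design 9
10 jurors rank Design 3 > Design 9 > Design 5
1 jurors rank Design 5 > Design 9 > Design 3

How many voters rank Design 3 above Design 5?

26

Ballots ranking Design 3 above Design 5: 9+7+10 = 26.
Ballots ranking Design 5 above Design 3: 3+1 = 4.
So 26 of 30 voters prefer Design 3 to Design 5.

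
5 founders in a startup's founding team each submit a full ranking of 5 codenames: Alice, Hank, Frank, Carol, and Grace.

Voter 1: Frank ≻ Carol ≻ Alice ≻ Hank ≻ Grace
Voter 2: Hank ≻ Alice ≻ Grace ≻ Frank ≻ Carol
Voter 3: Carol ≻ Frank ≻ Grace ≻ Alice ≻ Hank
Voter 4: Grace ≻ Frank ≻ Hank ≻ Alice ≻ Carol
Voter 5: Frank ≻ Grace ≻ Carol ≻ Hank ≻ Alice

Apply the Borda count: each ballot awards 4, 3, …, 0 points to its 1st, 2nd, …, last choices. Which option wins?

Frank

Borda scores:
  Alice: 2 + 3 + 1 + 1 + 0 = 7
  Hank: 1 + 4 + 0 + 2 + 1 = 8
  Frank: 4 + 1 + 3 + 3 + 4 = 15
  Carol: 3 + 0 + 4 + 0 + 2 = 9
  Grace: 0 + 2 + 2 + 4 + 3 = 11
Frank has the highest total.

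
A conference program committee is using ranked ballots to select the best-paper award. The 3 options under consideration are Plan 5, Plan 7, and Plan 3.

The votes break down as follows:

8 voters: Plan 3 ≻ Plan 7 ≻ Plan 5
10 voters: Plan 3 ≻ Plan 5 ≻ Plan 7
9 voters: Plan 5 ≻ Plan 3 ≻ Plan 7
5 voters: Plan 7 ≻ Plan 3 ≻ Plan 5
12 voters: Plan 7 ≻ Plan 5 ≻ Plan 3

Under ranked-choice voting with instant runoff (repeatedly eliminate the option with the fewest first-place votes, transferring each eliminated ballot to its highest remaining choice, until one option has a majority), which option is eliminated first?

Round 1: Plan 3 18, Plan 7 17, Plan 5 9. Plan 5 has the fewest and is eliminated.
Round 2: Plan 3 27, Plan 7 17. Plan 3 has a majority.

Plan 5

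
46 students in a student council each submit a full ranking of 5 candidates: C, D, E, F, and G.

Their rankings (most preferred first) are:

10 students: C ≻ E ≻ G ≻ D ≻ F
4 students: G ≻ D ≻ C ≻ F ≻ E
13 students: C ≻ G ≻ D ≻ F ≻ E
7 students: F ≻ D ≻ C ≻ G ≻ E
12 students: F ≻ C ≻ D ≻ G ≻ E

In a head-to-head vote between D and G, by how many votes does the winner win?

Ballots ranking D above G: 7+12 = 19.
Ballots ranking G above D: 10+4+13 = 27.
G wins 27–19, a margin of 8.

8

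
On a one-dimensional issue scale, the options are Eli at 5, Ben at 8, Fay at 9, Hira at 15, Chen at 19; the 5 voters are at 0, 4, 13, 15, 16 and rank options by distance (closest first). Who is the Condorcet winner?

Hira

With single-peaked preferences on a line, the Condorcet winner is the candidate closest to the median voter.
The median voter (position 13) is closest to Hira at 15.
Check: Hira vs Fay — voters closer to Hira: 3 of 5.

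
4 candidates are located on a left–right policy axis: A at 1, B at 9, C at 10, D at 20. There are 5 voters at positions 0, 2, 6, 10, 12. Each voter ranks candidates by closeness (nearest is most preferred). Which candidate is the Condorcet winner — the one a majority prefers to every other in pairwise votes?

With single-peaked preferences on a line, the Condorcet winner is the candidate closest to the median voter.
The median voter (position 6) is closest to B at 9.
Check: B vs D — voters closer to B: 5 of 5.

B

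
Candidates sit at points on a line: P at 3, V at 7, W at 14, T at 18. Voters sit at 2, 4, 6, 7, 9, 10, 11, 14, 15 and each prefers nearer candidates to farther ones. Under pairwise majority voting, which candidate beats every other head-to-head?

V

With single-peaked preferences on a line, the Condorcet winner is the candidate closest to the median voter.
The median voter (position 9) is closest to V at 7.
Check: V vs T — voters closer to V: 7 of 9.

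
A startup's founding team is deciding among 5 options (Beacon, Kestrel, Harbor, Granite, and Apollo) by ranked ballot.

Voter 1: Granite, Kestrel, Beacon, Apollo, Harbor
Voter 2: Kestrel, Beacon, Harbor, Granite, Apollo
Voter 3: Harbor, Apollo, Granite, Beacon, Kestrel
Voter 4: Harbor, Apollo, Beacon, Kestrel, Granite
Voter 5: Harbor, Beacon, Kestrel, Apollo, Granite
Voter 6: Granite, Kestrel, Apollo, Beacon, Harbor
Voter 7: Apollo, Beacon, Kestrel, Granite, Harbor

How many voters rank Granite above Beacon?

3

Ballots ranking Granite above Beacon: 3.
Ballots ranking Beacon above Granite: 4.
So 3 of 7 voters prefer Granite to Beacon.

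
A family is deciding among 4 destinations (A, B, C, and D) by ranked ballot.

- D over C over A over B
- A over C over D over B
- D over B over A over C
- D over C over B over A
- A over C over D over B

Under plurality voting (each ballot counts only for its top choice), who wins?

D

First-place vote totals:
  A: 2
  B: 0
  C: 0
  D: 3
D has the most first-place votes.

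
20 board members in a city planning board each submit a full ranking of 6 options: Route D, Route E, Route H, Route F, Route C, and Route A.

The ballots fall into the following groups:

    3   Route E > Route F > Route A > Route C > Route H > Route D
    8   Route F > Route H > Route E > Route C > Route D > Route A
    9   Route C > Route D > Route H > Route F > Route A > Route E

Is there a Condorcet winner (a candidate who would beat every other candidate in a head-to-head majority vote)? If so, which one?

Route F

Head-to-head results (20 voters total):
Route D vs Route E: Route E wins 11–9.
Route D vs Route H: Route H wins 11–9.
Route D vs Route F: Route F wins 11–9.
Route D vs Route C: Route C wins 20–0.
Route D vs Route A: Route D wins 17–3.
Route E vs Route H: Route H wins 17–3.
Route E vs Route F: Route F wins 17–3.
Route E vs Route C: Route E wins 11–9.
Route E vs Route A: Route E wins 11–9.
Route H vs Route F: Route F wins 11–9.
Route H vs Route C: Route C wins 12–8.
Route H vs Route A: Route H wins 17–3.
Route F vs Route C: Route F wins 11–9.
Route F vs Route A: Route F wins 20–0.
Route C vs Route A: Route C wins 17–3.
Route F beats each rival — Route D (11–9), Route E (17–3), Route H (11–9), Route C (11–9), Route A (20–0) — so Route F is the Condorcet winner.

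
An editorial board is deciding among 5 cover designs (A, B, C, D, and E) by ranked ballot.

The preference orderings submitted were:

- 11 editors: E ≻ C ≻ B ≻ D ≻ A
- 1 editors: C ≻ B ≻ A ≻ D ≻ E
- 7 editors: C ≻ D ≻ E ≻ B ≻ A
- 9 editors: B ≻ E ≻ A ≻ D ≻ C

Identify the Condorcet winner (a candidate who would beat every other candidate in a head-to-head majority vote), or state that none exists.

E

Head-to-head results (28 voters total):
A vs B: B wins 28–0.
A vs C: C wins 19–9.
A vs D: D wins 18–10.
A vs E: E wins 27–1.
B vs C: C wins 19–9.
B vs D: B wins 21–7.
B vs E: E wins 18–10.
C vs D: C wins 19–9.
C vs E: E wins 20–8.
D vs E: E wins 20–8.
E beats each rival — A (27–1), B (18–10), C (20–8), D (20–8) — so E is the Condorcet winner.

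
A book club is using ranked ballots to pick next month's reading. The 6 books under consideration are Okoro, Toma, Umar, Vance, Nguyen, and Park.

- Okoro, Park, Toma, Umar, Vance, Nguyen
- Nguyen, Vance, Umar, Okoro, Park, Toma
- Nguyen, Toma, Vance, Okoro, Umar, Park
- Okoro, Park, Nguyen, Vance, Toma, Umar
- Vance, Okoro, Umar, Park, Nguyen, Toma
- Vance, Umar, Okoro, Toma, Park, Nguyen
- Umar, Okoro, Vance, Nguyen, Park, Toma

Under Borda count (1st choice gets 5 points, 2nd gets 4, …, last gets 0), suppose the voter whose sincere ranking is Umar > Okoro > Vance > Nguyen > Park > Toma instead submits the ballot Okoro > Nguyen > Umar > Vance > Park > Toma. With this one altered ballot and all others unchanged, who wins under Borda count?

Okoro

Borda totals with the altered ballot: Okoro 26, Toma 10, Umar 16, Vance 22, Nguyen 18, Park 13.
The winner is unchanged: still Okoro.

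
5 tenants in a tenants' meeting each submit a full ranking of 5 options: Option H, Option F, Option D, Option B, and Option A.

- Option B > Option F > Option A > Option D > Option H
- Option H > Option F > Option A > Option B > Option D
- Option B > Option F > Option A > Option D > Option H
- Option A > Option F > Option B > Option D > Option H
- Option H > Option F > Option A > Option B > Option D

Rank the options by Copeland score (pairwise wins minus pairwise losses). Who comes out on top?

Pairwise results:
  Option H vs Option F: Option F wins 3–2.
  Option H vs Option D: Option D wins 3–2.
  Option H vs Option B: Option B wins 3–2.
  Option H vs Option A: Option A wins 3–2.
  Option F vs Option D: Option F wins 5–0.
  Option F vs Option B: Option F wins 3–2.
  Option F vs Option A: Option F wins 4–1.
  Option D vs Option B: Option B wins 5–0.
  Option D vs Option A: Option A wins 5–0.
  Option B vs Option A: Option A wins 3–2.
Copeland scores (wins − losses):
  Option H: 0 − 4 = -4
  Option F: 4 − 0 = 4
  Option D: 1 − 3 = -2
  Option B: 2 − 2 = 0
  Option A: 3 − 1 = 2
Option F has the best Copeland score.

Option F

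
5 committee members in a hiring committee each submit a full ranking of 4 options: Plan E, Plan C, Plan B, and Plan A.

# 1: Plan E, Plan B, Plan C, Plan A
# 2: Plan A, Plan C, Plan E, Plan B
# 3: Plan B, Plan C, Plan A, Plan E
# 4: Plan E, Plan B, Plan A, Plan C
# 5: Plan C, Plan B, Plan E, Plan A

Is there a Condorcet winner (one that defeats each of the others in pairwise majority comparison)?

No

Head-to-head results (5 voters total):
Plan E vs Plan C: Plan C wins 3–2.
Plan E vs Plan B: Plan E wins 3–2.
Plan E vs Plan A: Plan E wins 3–2.
Plan C vs Plan B: Plan B wins 3–2.
Plan C vs Plan A: Plan C wins 3–2.
Plan B vs Plan A: Plan B wins 4–1.
No candidate beats all others: Plan E beats Plan B beats Plan C beats Plan E, a majority cycle.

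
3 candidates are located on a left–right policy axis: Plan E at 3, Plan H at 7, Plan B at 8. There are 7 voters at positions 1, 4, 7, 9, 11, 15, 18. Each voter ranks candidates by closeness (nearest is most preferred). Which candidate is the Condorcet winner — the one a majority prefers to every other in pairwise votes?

With single-peaked preferences on a line, the Condorcet winner is the candidate closest to the median voter.
The median voter (position 9) is closest to Plan B at 8.
Check: Plan B vs Plan H — voters closer to Plan B: 4 of 7.

Plan B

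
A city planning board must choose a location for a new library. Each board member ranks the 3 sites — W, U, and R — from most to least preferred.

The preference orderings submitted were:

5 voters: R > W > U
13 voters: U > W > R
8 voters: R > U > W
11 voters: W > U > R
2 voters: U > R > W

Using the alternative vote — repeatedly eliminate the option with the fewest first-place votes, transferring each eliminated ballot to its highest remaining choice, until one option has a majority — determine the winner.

U

Round 1: U 15, R 13, W 11. W has the fewest and is eliminated.
Round 2: U 26, R 13. U has a majority.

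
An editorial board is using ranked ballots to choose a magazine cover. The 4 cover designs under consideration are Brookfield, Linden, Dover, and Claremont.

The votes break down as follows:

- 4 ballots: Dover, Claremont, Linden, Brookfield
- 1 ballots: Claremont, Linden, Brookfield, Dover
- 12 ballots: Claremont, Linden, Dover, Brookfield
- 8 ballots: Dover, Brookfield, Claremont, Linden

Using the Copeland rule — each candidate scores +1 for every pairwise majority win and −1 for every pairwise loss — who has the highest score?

Claremont

Pairwise results:
  Brookfield vs Linden: Linden wins 17–8.
  Brookfield vs Dover: Dover wins 24–1.
  Brookfield vs Claremont: Claremont wins 17–8.
  Linden vs Dover: Linden wins 13–12.
  Linden vs Claremont: Claremont wins 25–0.
  Dover vs Claremont: Claremont wins 13–12.
Copeland scores (wins − losses):
  Brookfield: 0 − 3 = -3
  Linden: 2 − 1 = 1
  Dover: 1 − 2 = -1
  Claremont: 3 − 0 = 3
Claremont has the best Copeland score.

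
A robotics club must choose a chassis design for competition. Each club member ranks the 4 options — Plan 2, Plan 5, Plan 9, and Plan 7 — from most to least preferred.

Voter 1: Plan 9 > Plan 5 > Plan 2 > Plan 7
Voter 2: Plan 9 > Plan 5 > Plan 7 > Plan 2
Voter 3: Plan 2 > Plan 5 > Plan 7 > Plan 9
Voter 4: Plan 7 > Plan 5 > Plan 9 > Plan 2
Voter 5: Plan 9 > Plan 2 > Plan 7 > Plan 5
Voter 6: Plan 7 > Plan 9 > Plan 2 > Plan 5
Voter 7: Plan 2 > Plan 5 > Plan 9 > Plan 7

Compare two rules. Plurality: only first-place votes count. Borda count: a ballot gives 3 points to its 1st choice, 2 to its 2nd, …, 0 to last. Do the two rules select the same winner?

Plurality first-place counts: Plan 2 2, Plan 5 0, Plan 9 3, Plan 7 2 → Plan 9.
Borda totals: Plan 2 10, Plan 5 10, Plan 9 13, Plan 7 9 → Plan 9.
The two rules agree on Plan 9.

Yes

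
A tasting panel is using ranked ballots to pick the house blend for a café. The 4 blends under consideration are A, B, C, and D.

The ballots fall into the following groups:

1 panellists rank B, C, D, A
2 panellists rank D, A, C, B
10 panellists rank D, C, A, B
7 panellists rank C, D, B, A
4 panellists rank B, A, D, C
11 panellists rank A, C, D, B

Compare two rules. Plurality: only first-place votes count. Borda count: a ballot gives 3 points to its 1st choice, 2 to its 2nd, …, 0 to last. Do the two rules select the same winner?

No

Plurality first-place counts: A 11, B 5, C 7, D 12 → D.
Borda totals: A 55, B 22, C 67, D 66 → C.
The two rules disagree: plurality picks D, Borda picks C.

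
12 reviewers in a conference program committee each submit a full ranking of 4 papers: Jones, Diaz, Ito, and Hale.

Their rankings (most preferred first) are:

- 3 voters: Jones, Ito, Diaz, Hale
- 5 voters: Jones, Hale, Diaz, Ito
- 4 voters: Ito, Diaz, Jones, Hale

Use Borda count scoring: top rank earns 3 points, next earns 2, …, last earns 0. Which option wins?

Borda scores:
  Jones: 3·3 + 5·3 + 4·1 = 28
  Diaz: 3·1 + 5·1 + 4·2 = 16
  Ito: 3·2 + 5·0 + 4·3 = 18
  Hale: 3·0 + 5·2 + 4·0 = 10
Jones has the highest total.

Jones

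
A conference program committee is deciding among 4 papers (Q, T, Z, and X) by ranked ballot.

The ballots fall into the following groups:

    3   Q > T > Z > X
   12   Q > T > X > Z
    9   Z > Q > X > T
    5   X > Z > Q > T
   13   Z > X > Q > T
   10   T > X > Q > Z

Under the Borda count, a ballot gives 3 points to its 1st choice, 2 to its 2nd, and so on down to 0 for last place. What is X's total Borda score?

82

Borda scores:
  Q: 3·3 + 12·3 + 9·2 + 5·1 + 13·1 + 10·1 = 91
  T: 3·2 + 12·2 + 9·0 + 5·0 + 13·0 + 10·3 = 60
  Z: 3·1 + 12·0 + 9·3 + 5·2 + 13·3 + 10·0 = 79
  X: 3·0 + 12·1 + 9·1 + 5·3 + 13·2 + 10·2 = 82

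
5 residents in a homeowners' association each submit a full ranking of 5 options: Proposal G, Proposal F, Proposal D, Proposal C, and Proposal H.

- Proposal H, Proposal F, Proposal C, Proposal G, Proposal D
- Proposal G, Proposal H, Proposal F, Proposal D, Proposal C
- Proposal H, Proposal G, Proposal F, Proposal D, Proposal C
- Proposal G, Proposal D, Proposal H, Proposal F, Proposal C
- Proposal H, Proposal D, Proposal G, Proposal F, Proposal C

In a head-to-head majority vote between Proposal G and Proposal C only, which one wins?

Ballots ranking Proposal G above Proposal C: 4.
Ballots ranking Proposal C above Proposal G: 1.
Proposal G wins the head-to-head, 4–1.

Proposal G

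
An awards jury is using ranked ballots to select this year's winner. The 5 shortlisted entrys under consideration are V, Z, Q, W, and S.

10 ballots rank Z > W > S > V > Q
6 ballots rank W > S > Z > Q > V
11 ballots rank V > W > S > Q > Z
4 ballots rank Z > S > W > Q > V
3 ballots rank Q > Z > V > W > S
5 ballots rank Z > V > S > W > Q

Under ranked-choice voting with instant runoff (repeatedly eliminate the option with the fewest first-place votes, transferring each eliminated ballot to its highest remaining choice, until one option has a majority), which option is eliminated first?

S

Round 1: Z 19, V 11, W 6, Q 3, S 0. S has the fewest and is eliminated.
Round 2: Z 19, V 11, W 6, Q 3. Q has the fewest and is eliminated.
Round 3: Z 22, V 11, W 6. Z has a majority.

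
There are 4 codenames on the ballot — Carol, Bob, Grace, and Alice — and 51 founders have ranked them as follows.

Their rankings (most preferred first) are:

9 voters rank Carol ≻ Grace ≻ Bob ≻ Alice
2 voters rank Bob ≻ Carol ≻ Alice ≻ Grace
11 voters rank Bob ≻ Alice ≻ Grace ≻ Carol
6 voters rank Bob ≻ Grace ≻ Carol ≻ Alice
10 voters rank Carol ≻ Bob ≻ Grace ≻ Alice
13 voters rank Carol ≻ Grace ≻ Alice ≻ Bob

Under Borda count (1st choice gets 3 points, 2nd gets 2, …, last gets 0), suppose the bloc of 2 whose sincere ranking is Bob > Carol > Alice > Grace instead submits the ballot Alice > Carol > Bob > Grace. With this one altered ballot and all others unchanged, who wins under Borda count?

Borda totals with the altered ballot: Carol 106, Bob 82, Grace 77, Alice 41.
The winner is unchanged: still Carol.

Carol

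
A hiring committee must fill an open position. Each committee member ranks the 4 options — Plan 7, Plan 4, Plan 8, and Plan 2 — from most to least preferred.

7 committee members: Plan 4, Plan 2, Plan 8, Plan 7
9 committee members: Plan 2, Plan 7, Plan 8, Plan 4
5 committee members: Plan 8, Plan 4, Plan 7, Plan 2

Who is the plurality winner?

First-place vote totals:
  Plan 7: 0
  Plan 4: 7
  Plan 8: 5
  Plan 2: 9
Plan 2 has the most first-place votes.

Plan 2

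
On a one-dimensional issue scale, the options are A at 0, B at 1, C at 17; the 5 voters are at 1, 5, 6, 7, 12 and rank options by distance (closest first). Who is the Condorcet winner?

B

With single-peaked preferences on a line, the Condorcet winner is the candidate closest to the median voter.
The median voter (position 6) is closest to B at 1.
Check: B vs C — voters closer to B: 4 of 5.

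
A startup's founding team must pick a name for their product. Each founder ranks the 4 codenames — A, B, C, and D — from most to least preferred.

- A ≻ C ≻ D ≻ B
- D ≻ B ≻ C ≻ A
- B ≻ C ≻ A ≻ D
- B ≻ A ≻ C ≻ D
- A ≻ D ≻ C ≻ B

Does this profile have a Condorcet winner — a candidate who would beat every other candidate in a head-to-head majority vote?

No

Head-to-head results (5 voters total):
A vs B: B wins 3–2.
A vs C: A wins 3–2.
A vs D: A wins 4–1.
B vs C: B wins 3–2.
B vs D: D wins 3–2.
C vs D: C wins 3–2.
No candidate beats all others: A beats D beats B beats A, a majority cycle.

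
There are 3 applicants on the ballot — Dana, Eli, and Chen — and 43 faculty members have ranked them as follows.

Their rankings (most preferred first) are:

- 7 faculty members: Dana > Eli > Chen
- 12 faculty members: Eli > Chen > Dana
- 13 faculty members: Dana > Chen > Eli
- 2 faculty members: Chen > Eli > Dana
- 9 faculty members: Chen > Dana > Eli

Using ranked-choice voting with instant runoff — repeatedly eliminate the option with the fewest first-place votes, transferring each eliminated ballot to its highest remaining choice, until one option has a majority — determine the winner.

Dana

Round 1: Dana 20, Eli 12, Chen 11. Chen has the fewest and is eliminated.
Round 2: Dana 29, Eli 14. Dana has a majority.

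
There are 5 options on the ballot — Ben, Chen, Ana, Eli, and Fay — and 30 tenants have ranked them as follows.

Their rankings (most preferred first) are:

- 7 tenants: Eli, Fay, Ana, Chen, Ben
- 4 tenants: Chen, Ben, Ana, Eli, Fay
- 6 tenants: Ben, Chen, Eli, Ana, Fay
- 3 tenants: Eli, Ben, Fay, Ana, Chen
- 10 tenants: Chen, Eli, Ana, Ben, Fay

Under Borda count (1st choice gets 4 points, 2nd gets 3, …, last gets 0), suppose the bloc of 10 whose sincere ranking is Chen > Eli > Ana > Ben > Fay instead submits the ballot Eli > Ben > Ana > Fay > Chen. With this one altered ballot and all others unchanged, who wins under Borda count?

Borda totals with the altered ballot: Ben 75, Chen 41, Ana 51, Eli 96, Fay 37.
The winner is unchanged: still Eli.

Eli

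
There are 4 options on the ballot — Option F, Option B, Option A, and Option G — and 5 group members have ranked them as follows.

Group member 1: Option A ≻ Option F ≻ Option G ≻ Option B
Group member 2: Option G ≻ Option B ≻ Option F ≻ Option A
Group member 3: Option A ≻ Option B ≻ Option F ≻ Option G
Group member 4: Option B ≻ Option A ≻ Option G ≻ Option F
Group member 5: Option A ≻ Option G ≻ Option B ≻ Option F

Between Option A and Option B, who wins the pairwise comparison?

Option A

Ballots ranking Option A above Option B: 3.
Ballots ranking Option B above Option A: 2.
Option A wins the head-to-head, 3–2.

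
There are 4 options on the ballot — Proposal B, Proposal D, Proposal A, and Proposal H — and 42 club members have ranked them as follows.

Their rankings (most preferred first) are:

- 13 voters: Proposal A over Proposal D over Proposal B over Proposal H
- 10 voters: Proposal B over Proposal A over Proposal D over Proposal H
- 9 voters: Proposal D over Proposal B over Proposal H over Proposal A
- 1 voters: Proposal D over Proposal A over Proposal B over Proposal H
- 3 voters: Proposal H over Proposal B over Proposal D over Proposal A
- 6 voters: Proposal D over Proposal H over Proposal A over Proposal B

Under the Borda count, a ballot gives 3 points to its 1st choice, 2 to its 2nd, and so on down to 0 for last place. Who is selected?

Borda scores:
  Proposal B: 13·1 + 10·3 + 9·2 + 1 + 3·2 + 6·0 = 68
  Proposal D: 13·2 + 10·1 + 9·3 + 3 + 3·1 + 6·3 = 87
  Proposal A: 13·3 + 10·2 + 9·0 + 2 + 3·0 + 6·1 = 67
  Proposal H: 13·0 + 10·0 + 9·1 + 0 + 3·3 + 6·2 = 30
Proposal D has the highest total.

Proposal D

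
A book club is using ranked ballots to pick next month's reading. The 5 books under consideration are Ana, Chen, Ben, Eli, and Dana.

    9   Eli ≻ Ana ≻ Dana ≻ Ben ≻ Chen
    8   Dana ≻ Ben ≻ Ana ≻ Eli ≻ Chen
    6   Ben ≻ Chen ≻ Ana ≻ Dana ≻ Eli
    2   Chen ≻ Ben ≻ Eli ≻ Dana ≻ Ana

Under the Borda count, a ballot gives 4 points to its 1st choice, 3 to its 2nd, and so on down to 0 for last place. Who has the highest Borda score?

Borda scores:
  Ana: 9·3 + 8·2 + 6·2 + 2·0 = 55
  Chen: 9·0 + 8·0 + 6·3 + 2·4 = 26
  Ben: 9·1 + 8·3 + 6·4 + 2·3 = 63
  Eli: 9·4 + 8·1 + 6·0 + 2·2 = 48
  Dana: 9·2 + 8·4 + 6·1 + 2·1 = 58
Ben has the highest total.

Ben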